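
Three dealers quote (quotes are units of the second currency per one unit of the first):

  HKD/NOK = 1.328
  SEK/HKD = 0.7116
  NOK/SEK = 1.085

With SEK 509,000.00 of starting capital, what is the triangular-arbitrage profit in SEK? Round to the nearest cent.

Profitable loop is SEK → HKD → NOK → SEK:
SEK 509,000.00 × 0.7116 = HKD 362,204.40
HKD 362,204.40 × 1.328 = NOK 481,007.44
NOK 481,007.44 × 1.085 = SEK 521,893.08
Profit = SEK 521,893.08 − SEK 509,000.00

Profit: SEK 12,893.08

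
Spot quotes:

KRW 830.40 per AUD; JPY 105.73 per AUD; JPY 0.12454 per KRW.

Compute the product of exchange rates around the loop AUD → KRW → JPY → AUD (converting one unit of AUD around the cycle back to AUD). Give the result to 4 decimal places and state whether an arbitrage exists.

0.9781 (arbitrage exists)

Around AUD → KRW → JPY → AUD: 1 × 830.40 × 0.12454 ÷ 105.73 = 0.978133
Product < 1; profitable direction is AUD → JPY → KRW → AUD.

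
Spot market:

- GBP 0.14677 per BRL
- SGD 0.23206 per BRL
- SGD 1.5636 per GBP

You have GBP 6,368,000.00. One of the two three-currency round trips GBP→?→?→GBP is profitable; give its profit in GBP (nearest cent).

Profit: GBP 71,325.62

Profitable loop is GBP → BRL → SGD → GBP:
GBP 6,368,000.00 ÷ 0.14677 = BRL 43,387,613.27
BRL 43,387,613.27 × 0.23206 = SGD 10,068,529.54
SGD 10,068,529.54 ÷ 1.5636 = GBP 6,439,325.62
Profit = GBP 6,439,325.62 − GBP 6,368,000.00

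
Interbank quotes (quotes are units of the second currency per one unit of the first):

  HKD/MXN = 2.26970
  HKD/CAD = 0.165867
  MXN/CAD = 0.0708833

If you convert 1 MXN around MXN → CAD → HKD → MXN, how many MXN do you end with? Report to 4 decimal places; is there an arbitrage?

Around MXN → CAD → HKD → MXN: 1 × 0.0708833 ÷ 0.165867 × 2.26970 = 0.969957
Product < 1; profitable direction is MXN → HKD → CAD → MXN.

0.9700 (arbitrage exists)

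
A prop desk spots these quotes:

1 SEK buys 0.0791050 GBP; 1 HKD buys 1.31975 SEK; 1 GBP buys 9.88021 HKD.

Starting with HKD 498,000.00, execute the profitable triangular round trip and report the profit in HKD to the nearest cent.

Profitable loop is HKD → SEK → GBP → HKD:
HKD 498,000.00 × 1.31975 = SEK 657,235.50
SEK 657,235.50 × 0.0791050 = GBP 51,990.61
GBP 51,990.61 × 9.88021 = HKD 513,678.19
Profit = HKD 513,678.19 − HKD 498,000.00

Profit: HKD 15,678.19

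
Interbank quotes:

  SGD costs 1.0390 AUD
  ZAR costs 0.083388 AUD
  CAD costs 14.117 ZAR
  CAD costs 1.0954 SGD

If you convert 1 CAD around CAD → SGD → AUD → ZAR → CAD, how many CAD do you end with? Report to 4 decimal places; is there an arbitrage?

0.9668 (arbitrage exists)

Around CAD → SGD → AUD → ZAR → CAD: 1 × 1.0954 × 1.0390 ÷ 0.083388 ÷ 14.117 = 0.966813
Product < 1; profitable direction is CAD → ZAR → AUD → SGD → CAD.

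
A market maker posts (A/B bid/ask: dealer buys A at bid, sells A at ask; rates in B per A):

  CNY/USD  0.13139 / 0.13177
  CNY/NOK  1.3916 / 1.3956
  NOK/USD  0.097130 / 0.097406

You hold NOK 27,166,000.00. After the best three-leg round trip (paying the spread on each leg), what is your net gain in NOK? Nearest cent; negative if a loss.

Best loop NOK → USD → CNY → NOK:
NOK 27,166,000.00 × 0.097130 (sell NOK at bid) = USD 2,638,633.58
USD 2,638,633.58 ÷ 0.13177 (buy CNY at ask) = CNY 20,024,539.58
CNY 20,024,539.58 × 1.3916 (sell CNY at bid) = NOK 27,866,149.27

Net profit: NOK 700,149.27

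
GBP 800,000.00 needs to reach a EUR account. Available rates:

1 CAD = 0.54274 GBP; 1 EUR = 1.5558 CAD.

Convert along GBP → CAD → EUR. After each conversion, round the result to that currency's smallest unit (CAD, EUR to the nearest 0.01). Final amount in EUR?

GBP 800,000.00 ÷ 0.54274 = CAD 1,474,002.28
CAD 1,474,002.28 ÷ 1.5558 = EUR 947,424.01

EUR 947,424.01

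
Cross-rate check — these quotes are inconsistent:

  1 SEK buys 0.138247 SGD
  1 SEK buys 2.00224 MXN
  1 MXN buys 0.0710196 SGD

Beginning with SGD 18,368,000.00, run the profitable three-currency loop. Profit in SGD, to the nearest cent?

Profit: SGD 524,981.97

Profitable loop is SGD → SEK → MXN → SGD:
SGD 18,368,000.00 ÷ 0.138247 = SEK 132,863,642.61
SEK 132,863,642.61 × 2.00224 = MXN 266,024,899.78
MXN 266,024,899.78 × 0.0710196 = SGD 18,892,981.97
Profit = SGD 18,892,981.97 − SGD 18,368,000.00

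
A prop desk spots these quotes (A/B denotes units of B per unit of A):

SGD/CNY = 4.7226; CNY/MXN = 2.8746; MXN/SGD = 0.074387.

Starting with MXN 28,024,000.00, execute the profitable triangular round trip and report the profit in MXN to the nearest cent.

Profit: MXN 275,955.49

Profitable loop is MXN → SGD → CNY → MXN:
MXN 28,024,000.00 × 0.074387 = SGD 2,084,621.29
SGD 2,084,621.29 × 4.7226 = CNY 9,844,832.49
CNY 9,844,832.49 × 2.8746 = MXN 28,299,955.49
Profit = MXN 28,299,955.49 − MXN 28,024,000.00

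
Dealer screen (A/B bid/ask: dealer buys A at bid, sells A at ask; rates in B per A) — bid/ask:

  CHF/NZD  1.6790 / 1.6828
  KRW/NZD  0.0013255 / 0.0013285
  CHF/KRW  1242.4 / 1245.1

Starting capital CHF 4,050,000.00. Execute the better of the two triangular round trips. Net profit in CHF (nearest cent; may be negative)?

Best loop CHF → NZD → KRW → CHF:
CHF 4,050,000.00 × 1.6790 (sell CHF at bid) = NZD 6,799,950.00
NZD 6,799,950.00 ÷ 0.0013285 (buy KRW at ask) = KRW 5,118,517,125
KRW 5,118,517,125 ÷ 1245.1 (buy CHF at ask) = CHF 4,110,928.54

Net profit: CHF 60,928.54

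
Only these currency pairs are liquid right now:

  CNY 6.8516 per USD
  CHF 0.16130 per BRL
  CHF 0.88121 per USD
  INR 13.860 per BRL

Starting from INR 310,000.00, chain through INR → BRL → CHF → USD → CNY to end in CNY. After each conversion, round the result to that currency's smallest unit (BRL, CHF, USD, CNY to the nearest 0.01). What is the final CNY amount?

CNY 28,050.79

INR 310,000.00 ÷ 13.860 = BRL 22,366.52
BRL 22,366.52 × 0.16130 = CHF 3,607.72
CHF 3,607.72 ÷ 0.88121 = USD 4,094.05
USD 4,094.05 × 6.8516 = CNY 28,050.79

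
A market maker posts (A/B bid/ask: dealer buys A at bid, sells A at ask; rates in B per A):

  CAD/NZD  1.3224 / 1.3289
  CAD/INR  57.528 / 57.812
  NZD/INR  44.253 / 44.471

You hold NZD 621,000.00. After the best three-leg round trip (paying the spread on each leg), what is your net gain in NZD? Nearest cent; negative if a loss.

Net profit: NZD 7,606.93

Best loop NZD → INR → CAD → NZD:
NZD 621,000.00 × 44.253 (sell NZD at bid) = INR 27,481,113.00
INR 27,481,113.00 ÷ 57.812 (buy CAD at ask) = CAD 475,353.09
CAD 475,353.09 × 1.3224 (sell CAD at bid) = NZD 628,606.93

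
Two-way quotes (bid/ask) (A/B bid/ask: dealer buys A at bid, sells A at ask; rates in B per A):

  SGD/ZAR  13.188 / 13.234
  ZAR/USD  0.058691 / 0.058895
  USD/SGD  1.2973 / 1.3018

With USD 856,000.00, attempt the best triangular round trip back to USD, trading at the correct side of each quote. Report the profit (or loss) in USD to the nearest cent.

Net profit: USD 3,537.11

Best loop USD → SGD → ZAR → USD:
USD 856,000.00 × 1.2973 (sell USD at bid) = SGD 1,110,488.80
SGD 1,110,488.80 × 13.188 (sell SGD at bid) = ZAR 14,645,126.29
ZAR 14,645,126.29 × 0.058691 (sell ZAR at bid) = USD 859,537.11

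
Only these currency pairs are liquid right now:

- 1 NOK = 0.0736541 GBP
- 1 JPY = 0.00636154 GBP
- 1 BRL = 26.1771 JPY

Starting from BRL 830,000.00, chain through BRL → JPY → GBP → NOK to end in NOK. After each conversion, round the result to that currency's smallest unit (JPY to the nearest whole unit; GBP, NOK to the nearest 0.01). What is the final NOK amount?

NOK 1,876,570.89

BRL 830,000.00 × 26.1771 = JPY 21,726,993
JPY 21,726,993 × 0.00636154 = GBP 138,217.14
GBP 138,217.14 ÷ 0.0736541 = NOK 1,876,570.89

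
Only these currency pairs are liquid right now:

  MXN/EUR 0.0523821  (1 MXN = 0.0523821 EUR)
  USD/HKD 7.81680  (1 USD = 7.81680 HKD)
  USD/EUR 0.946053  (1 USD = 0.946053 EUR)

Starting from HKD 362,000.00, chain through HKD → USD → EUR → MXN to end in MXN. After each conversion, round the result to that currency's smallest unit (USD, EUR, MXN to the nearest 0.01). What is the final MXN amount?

MXN 836,396.40

HKD 362,000.00 ÷ 7.81680 = USD 46,310.51
USD 46,310.51 × 0.946053 = EUR 43,812.20
EUR 43,812.20 ÷ 0.0523821 = MXN 836,396.40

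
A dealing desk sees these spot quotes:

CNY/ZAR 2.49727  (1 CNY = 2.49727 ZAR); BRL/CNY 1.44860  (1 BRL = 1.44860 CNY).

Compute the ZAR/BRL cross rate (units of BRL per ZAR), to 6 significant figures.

ZAR/BRL = 0.276431

1 ZAR ÷ 2.49727 = 0.400437 CNY
0.400437 CNY ÷ 1.44860 = 0.276431 BRL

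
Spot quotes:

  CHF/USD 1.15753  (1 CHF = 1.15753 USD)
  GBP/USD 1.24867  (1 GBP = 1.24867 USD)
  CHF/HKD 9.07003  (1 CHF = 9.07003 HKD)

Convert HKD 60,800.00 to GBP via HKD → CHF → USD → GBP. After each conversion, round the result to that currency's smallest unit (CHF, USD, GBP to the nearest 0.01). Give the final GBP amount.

HKD 60,800.00 ÷ 9.07003 = CHF 6,703.40
CHF 6,703.40 × 1.15753 = USD 7,759.39
USD 7,759.39 ÷ 1.24867 = GBP 6,214.12

GBP 6,214.12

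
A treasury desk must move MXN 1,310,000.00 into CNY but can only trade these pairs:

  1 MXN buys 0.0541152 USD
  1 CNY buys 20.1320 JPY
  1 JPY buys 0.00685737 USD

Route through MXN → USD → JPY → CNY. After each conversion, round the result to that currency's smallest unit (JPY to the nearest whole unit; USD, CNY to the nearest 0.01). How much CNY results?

CNY 513,506.61

MXN 1,310,000.00 × 0.0541152 = USD 70,890.91
USD 70,890.91 ÷ 0.00685737 = JPY 10,337,915
JPY 10,337,915 ÷ 20.1320 = CNY 513,506.61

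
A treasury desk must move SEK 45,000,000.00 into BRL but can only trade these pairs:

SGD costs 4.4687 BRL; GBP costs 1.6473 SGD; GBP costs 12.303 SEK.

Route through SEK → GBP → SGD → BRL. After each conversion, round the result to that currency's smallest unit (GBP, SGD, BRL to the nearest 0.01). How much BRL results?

BRL 26,924,979.93

SEK 45,000,000.00 ÷ 12.303 = GBP 3,657,644.48
GBP 3,657,644.48 × 1.6473 = SGD 6,025,237.75
SGD 6,025,237.75 × 4.4687 = BRL 26,924,979.93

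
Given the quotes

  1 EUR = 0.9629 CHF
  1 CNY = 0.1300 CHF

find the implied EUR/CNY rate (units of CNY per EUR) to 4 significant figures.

1 EUR × 0.9629 = 0.9629 CHF
0.9629 CHF ÷ 0.1300 = 7.40692 CNY

EUR/CNY = 7.407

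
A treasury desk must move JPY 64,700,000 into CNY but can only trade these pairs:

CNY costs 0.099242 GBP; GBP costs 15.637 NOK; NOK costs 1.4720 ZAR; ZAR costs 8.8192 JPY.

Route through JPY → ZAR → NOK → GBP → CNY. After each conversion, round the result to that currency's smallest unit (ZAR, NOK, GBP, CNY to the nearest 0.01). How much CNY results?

CNY 3,211,576.95

JPY 64,700,000 ÷ 8.8192 = ZAR 7,336,266.33
ZAR 7,336,266.33 ÷ 1.4720 = NOK 4,983,876.58
NOK 4,983,876.58 ÷ 15.637 = GBP 318,723.32
GBP 318,723.32 ÷ 0.099242 = CNY 3,211,576.95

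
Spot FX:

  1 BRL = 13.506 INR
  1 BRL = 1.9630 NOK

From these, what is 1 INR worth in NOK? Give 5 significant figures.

INR/NOK = 0.14534

1 INR ÷ 13.506 = 0.0740412 BRL
0.0740412 BRL × 1.9630 = 0.145343 NOK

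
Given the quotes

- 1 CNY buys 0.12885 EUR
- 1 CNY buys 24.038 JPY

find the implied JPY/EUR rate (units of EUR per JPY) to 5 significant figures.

JPY/EUR = 0.0053603

1 JPY ÷ 24.038 = 0.0416008 CNY
0.0416008 CNY × 0.12885 = 0.00536026 EUR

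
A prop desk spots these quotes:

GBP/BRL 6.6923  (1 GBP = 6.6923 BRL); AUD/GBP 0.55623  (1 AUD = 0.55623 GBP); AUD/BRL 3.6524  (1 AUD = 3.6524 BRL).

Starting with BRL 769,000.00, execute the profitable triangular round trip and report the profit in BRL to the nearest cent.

Profitable loop is BRL → AUD → GBP → BRL:
BRL 769,000.00 ÷ 3.6524 = AUD 210,546.49
AUD 210,546.49 × 0.55623 = GBP 117,112.27
GBP 117,112.27 × 6.6923 = BRL 783,750.47
Profit = BRL 783,750.47 − BRL 769,000.00

Profit: BRL 14,750.47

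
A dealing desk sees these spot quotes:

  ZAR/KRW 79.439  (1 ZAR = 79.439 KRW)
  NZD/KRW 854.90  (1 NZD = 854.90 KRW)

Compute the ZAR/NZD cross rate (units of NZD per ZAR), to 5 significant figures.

1 ZAR × 79.439 = 79.439 KRW
79.439 KRW ÷ 854.90 = 0.092922 NZD

ZAR/NZD = 0.092922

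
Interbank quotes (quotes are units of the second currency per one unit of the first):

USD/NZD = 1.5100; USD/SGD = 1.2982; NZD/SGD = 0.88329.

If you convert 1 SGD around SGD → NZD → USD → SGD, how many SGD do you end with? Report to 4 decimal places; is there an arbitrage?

0.9733 (arbitrage exists)

Around SGD → NZD → USD → SGD: 1 ÷ 0.88329 ÷ 1.5100 × 1.2982 = 0.973333
Product < 1; profitable direction is SGD → USD → NZD → SGD.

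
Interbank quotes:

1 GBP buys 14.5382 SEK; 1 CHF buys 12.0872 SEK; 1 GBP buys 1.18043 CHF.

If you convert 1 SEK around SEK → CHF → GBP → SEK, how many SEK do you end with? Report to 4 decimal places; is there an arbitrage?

Around SEK → CHF → GBP → SEK: 1 ÷ 12.0872 ÷ 1.18043 × 14.5382 = 1.018931
Product > 1; profitable direction is SEK → CHF → GBP → SEK.

1.0189 (arbitrage exists)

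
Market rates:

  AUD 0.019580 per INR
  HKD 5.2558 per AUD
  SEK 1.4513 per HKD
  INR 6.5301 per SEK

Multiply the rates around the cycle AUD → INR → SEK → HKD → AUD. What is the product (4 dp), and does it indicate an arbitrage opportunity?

1.0253 (arbitrage exists)

Around AUD → INR → SEK → HKD → AUD: 1 ÷ 0.019580 ÷ 6.5301 ÷ 1.4513 ÷ 5.2558 = 1.025348
Product > 1; profitable direction is AUD → INR → SEK → HKD → AUD.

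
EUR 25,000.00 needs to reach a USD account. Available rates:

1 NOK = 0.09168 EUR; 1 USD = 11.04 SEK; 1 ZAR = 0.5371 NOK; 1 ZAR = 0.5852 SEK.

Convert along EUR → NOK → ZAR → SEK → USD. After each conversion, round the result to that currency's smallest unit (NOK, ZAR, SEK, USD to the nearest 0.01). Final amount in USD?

EUR 25,000.00 ÷ 0.09168 = NOK 272,687.61
NOK 272,687.61 ÷ 0.5371 = ZAR 507,703.61
ZAR 507,703.61 × 0.5852 = SEK 297,108.15
SEK 297,108.15 ÷ 11.04 = USD 26,911.97

USD 26,911.97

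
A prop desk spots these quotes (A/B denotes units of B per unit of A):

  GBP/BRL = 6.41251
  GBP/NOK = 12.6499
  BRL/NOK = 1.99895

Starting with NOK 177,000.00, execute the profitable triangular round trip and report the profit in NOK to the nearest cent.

Profit: NOK 2,356.10

Profitable loop is NOK → GBP → BRL → NOK:
NOK 177,000.00 ÷ 12.6499 = GBP 13,992.21
GBP 13,992.21 × 6.41251 = BRL 89,725.16
BRL 89,725.16 × 1.99895 = NOK 179,356.10
Profit = NOK 179,356.10 − NOK 177,000.00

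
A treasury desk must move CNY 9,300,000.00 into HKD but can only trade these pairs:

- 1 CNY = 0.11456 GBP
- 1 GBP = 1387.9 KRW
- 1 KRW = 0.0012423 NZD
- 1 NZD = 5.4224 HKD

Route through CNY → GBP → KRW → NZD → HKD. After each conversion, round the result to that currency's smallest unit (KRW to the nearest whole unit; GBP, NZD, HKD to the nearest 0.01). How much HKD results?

CNY 9,300,000.00 × 0.11456 = GBP 1,065,408.00
GBP 1,065,408.00 × 1387.9 = KRW 1,478,679,763
KRW 1,478,679,763 × 0.0012423 = NZD 1,836,963.87
NZD 1,836,963.87 × 5.4224 = HKD 9,960,752.89

HKD 9,960,752.89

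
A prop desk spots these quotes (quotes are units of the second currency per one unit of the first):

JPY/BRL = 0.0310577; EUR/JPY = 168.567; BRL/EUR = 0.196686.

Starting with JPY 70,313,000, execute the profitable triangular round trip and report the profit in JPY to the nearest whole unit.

Profit: JPY 2,089,060

Profitable loop is JPY → BRL → EUR → JPY:
JPY 70,313,000 × 0.0310577 = BRL 2,183,760.06
BRL 2,183,760.06 × 0.196686 = EUR 429,515.03
EUR 429,515.03 × 168.567 = JPY 72,402,060
Profit = JPY 72,402,060 − JPY 70,313,000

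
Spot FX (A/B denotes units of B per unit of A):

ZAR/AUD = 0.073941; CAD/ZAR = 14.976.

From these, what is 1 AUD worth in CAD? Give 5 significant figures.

1 AUD ÷ 0.073941 = 13.5243 ZAR
13.5243 ZAR ÷ 14.976 = 0.903065 CAD

AUD/CAD = 0.90306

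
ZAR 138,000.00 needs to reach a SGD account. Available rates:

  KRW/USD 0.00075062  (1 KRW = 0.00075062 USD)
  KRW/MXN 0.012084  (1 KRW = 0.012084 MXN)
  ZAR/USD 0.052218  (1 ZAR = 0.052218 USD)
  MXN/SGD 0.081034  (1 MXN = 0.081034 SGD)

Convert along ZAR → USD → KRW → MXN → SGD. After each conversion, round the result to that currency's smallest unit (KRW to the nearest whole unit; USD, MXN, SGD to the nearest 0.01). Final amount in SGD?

ZAR 138,000.00 × 0.052218 = USD 7,206.08
USD 7,206.08 ÷ 0.00075062 = KRW 9,600,171
KRW 9,600,171 × 0.012084 = MXN 116,008.47
MXN 116,008.47 × 0.081034 = SGD 9,400.63

SGD 9,400.63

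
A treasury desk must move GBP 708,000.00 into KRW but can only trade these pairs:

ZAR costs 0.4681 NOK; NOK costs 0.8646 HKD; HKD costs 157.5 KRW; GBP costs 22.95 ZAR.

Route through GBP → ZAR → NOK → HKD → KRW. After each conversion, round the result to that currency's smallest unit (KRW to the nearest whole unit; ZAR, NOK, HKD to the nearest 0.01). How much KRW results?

GBP 708,000.00 × 22.95 = ZAR 16,248,600.00
ZAR 16,248,600.00 × 0.4681 = NOK 7,605,969.66
NOK 7,605,969.66 × 0.8646 = HKD 6,576,121.37
HKD 6,576,121.37 × 157.5 = KRW 1,035,739,116

KRW 1,035,739,116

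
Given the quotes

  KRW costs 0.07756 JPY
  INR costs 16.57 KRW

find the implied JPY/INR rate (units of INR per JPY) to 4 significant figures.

JPY/INR = 0.7781

1 JPY ÷ 0.07756 = 12.8932 KRW
12.8932 KRW ÷ 16.57 = 0.778108 INR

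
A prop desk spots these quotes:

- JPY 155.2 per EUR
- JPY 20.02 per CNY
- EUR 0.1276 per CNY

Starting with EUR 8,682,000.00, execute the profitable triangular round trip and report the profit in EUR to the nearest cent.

Profit: EUR 94,906.33

Profitable loop is EUR → CNY → JPY → EUR:
EUR 8,682,000.00 ÷ 0.1276 = CNY 68,040,752.35
CNY 68,040,752.35 × 20.02 = JPY 1,362,175,862
JPY 1,362,175,862 ÷ 155.2 = EUR 8,776,906.33
Profit = EUR 8,776,906.33 − EUR 8,682,000.00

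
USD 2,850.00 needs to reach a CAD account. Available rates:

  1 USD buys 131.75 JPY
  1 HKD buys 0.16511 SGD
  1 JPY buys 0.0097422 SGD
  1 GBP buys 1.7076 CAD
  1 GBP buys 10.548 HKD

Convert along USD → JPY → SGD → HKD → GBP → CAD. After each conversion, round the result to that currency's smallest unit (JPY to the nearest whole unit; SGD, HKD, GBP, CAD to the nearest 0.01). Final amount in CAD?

USD 2,850.00 × 131.75 = JPY 375,488
JPY 375,488 × 0.0097422 = SGD 3,658.08
SGD 3,658.08 ÷ 0.16511 = HKD 22,155.41
HKD 22,155.41 ÷ 10.548 = GBP 2,100.44
GBP 2,100.44 × 1.7076 = CAD 3,586.71

CAD 3,586.71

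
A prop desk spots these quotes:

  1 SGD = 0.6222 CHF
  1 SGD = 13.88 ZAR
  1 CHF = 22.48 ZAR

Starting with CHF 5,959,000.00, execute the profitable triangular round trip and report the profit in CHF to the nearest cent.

Profit: CHF 45,961.58

Profitable loop is CHF → ZAR → SGD → CHF:
CHF 5,959,000.00 × 22.48 = ZAR 133,958,320.00
ZAR 133,958,320.00 ÷ 13.88 = SGD 9,651,175.79
SGD 9,651,175.79 × 0.6222 = CHF 6,004,961.58
Profit = CHF 6,004,961.58 − CHF 5,959,000.00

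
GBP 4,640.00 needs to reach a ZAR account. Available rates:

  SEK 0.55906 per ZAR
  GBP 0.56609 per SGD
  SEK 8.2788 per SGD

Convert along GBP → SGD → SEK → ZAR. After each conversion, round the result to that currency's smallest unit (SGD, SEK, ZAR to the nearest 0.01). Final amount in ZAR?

GBP 4,640.00 ÷ 0.56609 = SGD 8,196.58
SGD 8,196.58 × 8.2788 = SEK 67,857.85
SEK 67,857.85 ÷ 0.55906 = ZAR 121,378.47

ZAR 121,378.47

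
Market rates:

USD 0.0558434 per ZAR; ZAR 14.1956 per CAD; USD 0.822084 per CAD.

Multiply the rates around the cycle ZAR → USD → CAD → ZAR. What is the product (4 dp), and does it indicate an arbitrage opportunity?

Around ZAR → USD → CAD → ZAR: 1 × 0.0558434 ÷ 0.822084 × 14.1956 = 0.964294
Product < 1; profitable direction is ZAR → CAD → USD → ZAR.

0.9643 (arbitrage exists)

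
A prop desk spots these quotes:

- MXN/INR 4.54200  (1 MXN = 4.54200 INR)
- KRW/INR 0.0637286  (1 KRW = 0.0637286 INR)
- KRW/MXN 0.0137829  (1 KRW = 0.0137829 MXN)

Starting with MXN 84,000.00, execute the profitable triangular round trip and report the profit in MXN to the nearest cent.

Profitable loop is MXN → KRW → INR → MXN:
MXN 84,000.00 ÷ 0.0137829 = KRW 6,094,508
KRW 6,094,508 × 0.0637286 = INR 388,394.49
INR 388,394.49 ÷ 4.54200 = MXN 85,511.78
Profit = MXN 85,511.78 − MXN 84,000.00

Profit: MXN 1,511.78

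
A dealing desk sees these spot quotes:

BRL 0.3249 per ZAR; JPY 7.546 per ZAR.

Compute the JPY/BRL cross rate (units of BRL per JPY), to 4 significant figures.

1 JPY ÷ 7.546 = 0.132521 ZAR
0.132521 ZAR × 0.3249 = 0.0430559 BRL

JPY/BRL = 0.04306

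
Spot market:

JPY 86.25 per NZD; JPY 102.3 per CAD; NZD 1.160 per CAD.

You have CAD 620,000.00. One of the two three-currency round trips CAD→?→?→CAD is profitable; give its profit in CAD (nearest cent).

Profit: CAD 13,943.03

Profitable loop is CAD → JPY → NZD → CAD:
CAD 620,000.00 × 102.3 = JPY 63,426,000
JPY 63,426,000 ÷ 86.25 = NZD 735,373.91
NZD 735,373.91 ÷ 1.160 = CAD 633,943.03
Profit = CAD 633,943.03 − CAD 620,000.00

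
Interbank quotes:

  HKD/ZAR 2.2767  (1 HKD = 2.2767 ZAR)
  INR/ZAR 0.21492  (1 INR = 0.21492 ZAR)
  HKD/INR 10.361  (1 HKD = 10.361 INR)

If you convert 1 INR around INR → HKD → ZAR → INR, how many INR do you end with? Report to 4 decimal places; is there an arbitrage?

1.0224 (arbitrage exists)

Around INR → HKD → ZAR → INR: 1 ÷ 10.361 × 2.2767 ÷ 0.21492 = 1.022415
Product > 1; profitable direction is INR → HKD → ZAR → INR.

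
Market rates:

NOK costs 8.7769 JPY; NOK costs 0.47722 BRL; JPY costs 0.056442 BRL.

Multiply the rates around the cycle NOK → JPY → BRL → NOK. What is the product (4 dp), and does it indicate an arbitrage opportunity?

Around NOK → JPY → BRL → NOK: 1 × 8.7769 × 0.056442 ÷ 0.47722 = 1.038066
Product > 1; profitable direction is NOK → JPY → BRL → NOK.

1.0381 (arbitrage exists)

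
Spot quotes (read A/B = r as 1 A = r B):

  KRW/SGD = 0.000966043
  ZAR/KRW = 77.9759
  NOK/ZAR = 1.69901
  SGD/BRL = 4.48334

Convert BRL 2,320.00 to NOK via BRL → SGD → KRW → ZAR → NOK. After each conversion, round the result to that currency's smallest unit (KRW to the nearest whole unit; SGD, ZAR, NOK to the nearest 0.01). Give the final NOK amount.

NOK 4,043.27

BRL 2,320.00 ÷ 4.48334 = SGD 517.47
SGD 517.47 ÷ 0.000966043 = KRW 535,659
KRW 535,659 ÷ 77.9759 = ZAR 6,869.55
ZAR 6,869.55 ÷ 1.69901 = NOK 4,043.27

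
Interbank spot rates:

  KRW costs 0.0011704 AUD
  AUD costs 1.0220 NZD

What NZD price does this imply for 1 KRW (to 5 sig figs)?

KRW/NZD = 0.0011961

1 KRW × 0.0011704 = 0.0011704 AUD
0.0011704 AUD × 1.0220 = 0.00119615 NZD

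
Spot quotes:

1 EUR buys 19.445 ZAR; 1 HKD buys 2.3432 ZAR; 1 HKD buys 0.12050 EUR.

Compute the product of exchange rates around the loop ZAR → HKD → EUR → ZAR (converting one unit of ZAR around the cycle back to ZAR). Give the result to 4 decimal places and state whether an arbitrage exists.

1.0000 (no arbitrage)

Around ZAR → HKD → EUR → ZAR: 1 ÷ 2.3432 × 0.12050 × 19.445 = 0.999967
Product ≈ 1 (deviation 0.003%, within rounding noise).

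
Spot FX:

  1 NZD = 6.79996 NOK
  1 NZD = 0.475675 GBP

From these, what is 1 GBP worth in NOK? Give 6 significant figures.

GBP/NOK = 14.2954

1 GBP ÷ 0.475675 = 2.10228 NZD
2.10228 NZD × 6.79996 = 14.2954 NOK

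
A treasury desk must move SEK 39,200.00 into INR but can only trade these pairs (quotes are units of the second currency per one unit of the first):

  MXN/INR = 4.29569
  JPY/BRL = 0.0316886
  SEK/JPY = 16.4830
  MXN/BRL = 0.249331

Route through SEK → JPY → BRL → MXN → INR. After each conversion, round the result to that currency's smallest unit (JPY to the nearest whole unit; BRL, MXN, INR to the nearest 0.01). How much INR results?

INR 352,762.36

SEK 39,200.00 × 16.4830 = JPY 646,134
JPY 646,134 × 0.0316886 = BRL 20,475.08
BRL 20,475.08 ÷ 0.249331 = MXN 82,120.07
MXN 82,120.07 × 4.29569 = INR 352,762.36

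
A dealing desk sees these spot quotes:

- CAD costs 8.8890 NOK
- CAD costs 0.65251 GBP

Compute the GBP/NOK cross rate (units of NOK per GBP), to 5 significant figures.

GBP/NOK = 13.623

1 GBP ÷ 0.65251 = 1.53254 CAD
1.53254 CAD × 8.8890 = 13.6228 NOK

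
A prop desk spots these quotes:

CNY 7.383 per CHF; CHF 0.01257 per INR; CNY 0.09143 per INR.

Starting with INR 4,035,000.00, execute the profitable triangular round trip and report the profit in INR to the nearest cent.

Profit: INR 60,651.22

Profitable loop is INR → CHF → CNY → INR:
INR 4,035,000.00 × 0.01257 = CHF 50,719.95
CHF 50,719.95 × 7.383 = CNY 374,465.39
CNY 374,465.39 ÷ 0.09143 = INR 4,095,651.22
Profit = INR 4,095,651.22 − INR 4,035,000.00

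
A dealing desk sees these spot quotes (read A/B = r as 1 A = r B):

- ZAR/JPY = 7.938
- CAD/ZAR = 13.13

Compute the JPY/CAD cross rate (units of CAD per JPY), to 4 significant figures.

1 JPY ÷ 7.938 = 0.125976 ZAR
0.125976 ZAR ÷ 13.13 = 0.00959454 CAD

JPY/CAD = 0.009595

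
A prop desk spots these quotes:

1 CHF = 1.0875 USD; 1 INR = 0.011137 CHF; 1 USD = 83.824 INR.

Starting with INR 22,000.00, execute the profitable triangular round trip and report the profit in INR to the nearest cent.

Profitable loop is INR → CHF → USD → INR:
INR 22,000.00 × 0.011137 = CHF 245.01
CHF 245.01 × 1.0875 = USD 266.45
USD 266.45 × 83.824 = INR 22,335.13
Profit = INR 22,335.13 − INR 22,000.00

Profit: INR 335.13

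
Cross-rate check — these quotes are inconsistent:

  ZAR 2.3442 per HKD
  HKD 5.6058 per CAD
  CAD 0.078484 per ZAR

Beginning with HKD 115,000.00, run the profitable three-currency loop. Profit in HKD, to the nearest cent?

Profit: HKD 3,607.25

Profitable loop is HKD → ZAR → CAD → HKD:
HKD 115,000.00 × 2.3442 = ZAR 269,583.00
ZAR 269,583.00 × 0.078484 = CAD 21,157.95
CAD 21,157.95 × 5.6058 = HKD 118,607.25
Profit = HKD 118,607.25 − HKD 115,000.00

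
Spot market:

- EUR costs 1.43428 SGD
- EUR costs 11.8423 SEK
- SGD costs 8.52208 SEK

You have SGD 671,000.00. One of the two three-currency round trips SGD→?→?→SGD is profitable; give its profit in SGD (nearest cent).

Profitable loop is SGD → SEK → EUR → SGD:
SGD 671,000.00 × 8.52208 = SEK 5,718,315.68
SEK 5,718,315.68 ÷ 11.8423 = EUR 482,872.05
EUR 482,872.05 × 1.43428 = SGD 692,573.72
Profit = SGD 692,573.72 − SGD 671,000.00

Profit: SGD 21,573.72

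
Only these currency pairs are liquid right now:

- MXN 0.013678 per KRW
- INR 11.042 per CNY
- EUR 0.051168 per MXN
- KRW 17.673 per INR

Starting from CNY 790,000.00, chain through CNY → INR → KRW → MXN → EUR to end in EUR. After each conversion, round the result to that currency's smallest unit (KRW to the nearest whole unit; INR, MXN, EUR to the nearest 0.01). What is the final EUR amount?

CNY 790,000.00 × 11.042 = INR 8,723,180.00
INR 8,723,180.00 × 17.673 = KRW 154,164,760
KRW 154,164,760 × 0.013678 = MXN 2,108,665.59
MXN 2,108,665.59 × 0.051168 = EUR 107,896.20

EUR 107,896.20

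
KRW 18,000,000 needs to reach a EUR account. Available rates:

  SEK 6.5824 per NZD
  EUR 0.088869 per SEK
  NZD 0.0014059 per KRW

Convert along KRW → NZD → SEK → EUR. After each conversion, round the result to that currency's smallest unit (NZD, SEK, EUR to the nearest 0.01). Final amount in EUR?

KRW 18,000,000 × 0.0014059 = NZD 25,306.20
NZD 25,306.20 × 6.5824 = SEK 166,575.53
SEK 166,575.53 × 0.088869 = EUR 14,803.40

EUR 14,803.40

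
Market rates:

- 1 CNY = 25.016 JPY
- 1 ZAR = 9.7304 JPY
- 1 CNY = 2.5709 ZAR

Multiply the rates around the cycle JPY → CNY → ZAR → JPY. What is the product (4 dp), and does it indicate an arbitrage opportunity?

1.0000 (no arbitrage)

Around JPY → CNY → ZAR → JPY: 1 ÷ 25.016 × 2.5709 × 9.7304 = 0.999995
Product ≈ 1 (deviation 0.000%, within rounding noise).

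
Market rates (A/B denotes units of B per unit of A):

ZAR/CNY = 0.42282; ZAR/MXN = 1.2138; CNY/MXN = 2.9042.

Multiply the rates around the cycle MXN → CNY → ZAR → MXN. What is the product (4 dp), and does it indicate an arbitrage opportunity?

Around MXN → CNY → ZAR → MXN: 1 ÷ 2.9042 ÷ 0.42282 × 1.2138 = 0.988474
Product < 1; profitable direction is MXN → ZAR → CNY → MXN.

0.9885 (arbitrage exists)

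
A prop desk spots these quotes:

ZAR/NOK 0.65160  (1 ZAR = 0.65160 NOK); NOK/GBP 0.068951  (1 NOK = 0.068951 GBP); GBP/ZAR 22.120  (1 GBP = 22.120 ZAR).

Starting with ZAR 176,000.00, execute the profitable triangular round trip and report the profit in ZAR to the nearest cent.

Profit: ZAR 1,094.84

Profitable loop is ZAR → GBP → NOK → ZAR:
ZAR 176,000.00 ÷ 22.120 = GBP 7,956.60
GBP 7,956.60 ÷ 0.068951 = NOK 115,395.00
NOK 115,395.00 ÷ 0.65160 = ZAR 177,094.84
Profit = ZAR 177,094.84 − ZAR 176,000.00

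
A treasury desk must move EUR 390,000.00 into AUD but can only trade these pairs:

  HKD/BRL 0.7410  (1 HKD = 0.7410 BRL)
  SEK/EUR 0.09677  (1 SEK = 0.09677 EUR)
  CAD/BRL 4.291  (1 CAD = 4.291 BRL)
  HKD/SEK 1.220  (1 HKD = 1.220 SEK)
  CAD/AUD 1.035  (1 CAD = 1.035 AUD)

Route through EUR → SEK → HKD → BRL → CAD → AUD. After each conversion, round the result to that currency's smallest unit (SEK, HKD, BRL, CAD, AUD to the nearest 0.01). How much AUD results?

EUR 390,000.00 ÷ 0.09677 = SEK 4,030,174.64
SEK 4,030,174.64 ÷ 1.220 = HKD 3,303,421.84
HKD 3,303,421.84 × 0.7410 = BRL 2,447,835.58
BRL 2,447,835.58 ÷ 4.291 = CAD 570,458.07
CAD 570,458.07 × 1.035 = AUD 590,424.10

AUD 590,424.10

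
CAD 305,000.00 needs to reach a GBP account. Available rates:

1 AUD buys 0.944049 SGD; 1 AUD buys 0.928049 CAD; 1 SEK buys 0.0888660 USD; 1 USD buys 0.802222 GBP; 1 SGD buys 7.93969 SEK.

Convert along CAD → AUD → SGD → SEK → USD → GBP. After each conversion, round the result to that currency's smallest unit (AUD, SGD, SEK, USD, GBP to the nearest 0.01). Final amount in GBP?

CAD 305,000.00 ÷ 0.928049 = AUD 328,646.44
AUD 328,646.44 × 0.944049 = SGD 310,258.34
SGD 310,258.34 × 7.93969 = SEK 2,463,355.04
SEK 2,463,355.04 × 0.0888660 = USD 218,908.51
USD 218,908.51 × 0.802222 = GBP 175,613.22

GBP 175,613.22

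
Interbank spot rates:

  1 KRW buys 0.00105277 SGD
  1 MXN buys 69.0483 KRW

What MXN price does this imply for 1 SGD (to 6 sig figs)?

SGD/MXN = 13.7567

1 SGD ÷ 0.00105277 = 949.875 KRW
949.875 KRW ÷ 69.0483 = 13.7567 MXN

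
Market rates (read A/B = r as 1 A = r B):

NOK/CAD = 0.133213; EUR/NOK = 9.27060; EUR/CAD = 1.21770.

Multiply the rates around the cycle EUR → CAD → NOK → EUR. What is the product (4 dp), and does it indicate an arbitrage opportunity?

0.9860 (arbitrage exists)

Around EUR → CAD → NOK → EUR: 1 × 1.21770 ÷ 0.133213 ÷ 9.27060 = 0.986020
Product < 1; profitable direction is EUR → NOK → CAD → EUR.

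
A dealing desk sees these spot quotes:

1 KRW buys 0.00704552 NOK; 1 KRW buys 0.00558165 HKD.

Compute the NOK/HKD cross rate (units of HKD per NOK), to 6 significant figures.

NOK/HKD = 0.792227

1 NOK ÷ 0.00704552 = 141.934 KRW
141.934 KRW × 0.00558165 = 0.792227 HKD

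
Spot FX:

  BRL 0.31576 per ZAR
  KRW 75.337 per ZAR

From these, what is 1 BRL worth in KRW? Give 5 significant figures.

BRL/KRW = 238.59

1 BRL ÷ 0.31576 = 3.16696 ZAR
3.16696 ZAR × 75.337 = 238.589 KRW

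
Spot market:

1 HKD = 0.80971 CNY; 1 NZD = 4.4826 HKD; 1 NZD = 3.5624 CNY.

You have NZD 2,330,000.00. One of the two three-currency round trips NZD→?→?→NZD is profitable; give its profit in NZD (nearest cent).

Profit: NZD 43,956.35

Profitable loop is NZD → HKD → CNY → NZD:
NZD 2,330,000.00 × 4.4826 = HKD 10,444,458.00
HKD 10,444,458.00 × 0.80971 = CNY 8,456,982.09
CNY 8,456,982.09 ÷ 3.5624 = NZD 2,373,956.35
Profit = NZD 2,373,956.35 − NZD 2,330,000.00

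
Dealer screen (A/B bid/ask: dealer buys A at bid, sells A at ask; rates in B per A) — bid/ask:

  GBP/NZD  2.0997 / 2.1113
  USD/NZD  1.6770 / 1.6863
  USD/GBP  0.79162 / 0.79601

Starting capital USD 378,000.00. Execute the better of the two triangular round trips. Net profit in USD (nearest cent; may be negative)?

Net result: USD -813.28 (no profitable arbitrage after spreads)

Best loop USD → NZD → GBP → USD:
USD 378,000.00 × 1.6770 (sell USD at bid) = NZD 633,906.00
NZD 633,906.00 ÷ 2.1113 (buy GBP at ask) = GBP 300,244.40
GBP 300,244.40 ÷ 0.79601 (buy USD at ask) = USD 377,186.72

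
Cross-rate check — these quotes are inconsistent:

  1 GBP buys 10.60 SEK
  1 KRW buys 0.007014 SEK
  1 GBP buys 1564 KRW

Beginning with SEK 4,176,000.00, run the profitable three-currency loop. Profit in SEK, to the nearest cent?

Profit: SEK 145,725.07

Profitable loop is SEK → GBP → KRW → SEK:
SEK 4,176,000.00 ÷ 10.60 = GBP 393,962.26
GBP 393,962.26 × 1564 = KRW 616,156,981
KRW 616,156,981 × 0.007014 = SEK 4,321,725.07
Profit = SEK 4,321,725.07 − SEK 4,176,000.00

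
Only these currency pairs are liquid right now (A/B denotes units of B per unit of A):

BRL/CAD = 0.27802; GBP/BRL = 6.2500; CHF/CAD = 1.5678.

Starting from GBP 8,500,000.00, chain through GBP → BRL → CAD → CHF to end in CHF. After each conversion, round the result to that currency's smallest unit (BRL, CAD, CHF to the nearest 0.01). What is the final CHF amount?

GBP 8,500,000.00 × 6.2500 = BRL 53,125,000.00
BRL 53,125,000.00 × 0.27802 = CAD 14,769,812.50
CAD 14,769,812.50 ÷ 1.5678 = CHF 9,420,724.90

CHF 9,420,724.90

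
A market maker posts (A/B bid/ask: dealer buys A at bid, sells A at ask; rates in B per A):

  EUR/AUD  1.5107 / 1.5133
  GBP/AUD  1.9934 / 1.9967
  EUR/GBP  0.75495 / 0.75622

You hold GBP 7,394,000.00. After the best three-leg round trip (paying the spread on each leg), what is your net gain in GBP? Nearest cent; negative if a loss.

Net profit: GBP 3,699.71

Best loop GBP → EUR → AUD → GBP:
GBP 7,394,000.00 ÷ 0.75622 (buy EUR at ask) = EUR 9,777,577.95
EUR 9,777,577.95 × 1.5107 (sell EUR at bid) = AUD 14,770,987.01
AUD 14,770,987.01 ÷ 1.9967 (buy GBP at ask) = GBP 7,397,699.71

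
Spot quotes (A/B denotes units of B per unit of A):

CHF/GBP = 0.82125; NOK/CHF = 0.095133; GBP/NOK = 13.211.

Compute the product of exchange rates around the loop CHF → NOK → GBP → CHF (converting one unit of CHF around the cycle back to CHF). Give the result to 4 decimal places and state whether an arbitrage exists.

Around CHF → NOK → GBP → CHF: 1 ÷ 0.095133 ÷ 13.211 ÷ 0.82125 = 0.968853
Product < 1; profitable direction is CHF → GBP → NOK → CHF.

0.9689 (arbitrage exists)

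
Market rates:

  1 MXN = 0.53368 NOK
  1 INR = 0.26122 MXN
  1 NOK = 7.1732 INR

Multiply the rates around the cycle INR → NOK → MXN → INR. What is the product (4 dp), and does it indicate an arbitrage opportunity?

Around INR → NOK → MXN → INR: 1 ÷ 7.1732 ÷ 0.53368 ÷ 0.26122 = 0.999999
Product ≈ 1 (deviation 0.000%, within rounding noise).

1.0000 (no arbitrage)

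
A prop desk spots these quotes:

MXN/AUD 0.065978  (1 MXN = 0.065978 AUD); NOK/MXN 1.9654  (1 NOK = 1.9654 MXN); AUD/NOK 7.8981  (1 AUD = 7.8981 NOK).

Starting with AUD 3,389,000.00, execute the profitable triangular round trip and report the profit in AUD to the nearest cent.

Profitable loop is AUD → NOK → MXN → AUD:
AUD 3,389,000.00 × 7.8981 = NOK 26,766,660.90
NOK 26,766,660.90 × 1.9654 = MXN 52,607,195.33
MXN 52,607,195.33 × 0.065978 = AUD 3,470,917.53
Profit = AUD 3,470,917.53 − AUD 3,389,000.00

Profit: AUD 81,917.53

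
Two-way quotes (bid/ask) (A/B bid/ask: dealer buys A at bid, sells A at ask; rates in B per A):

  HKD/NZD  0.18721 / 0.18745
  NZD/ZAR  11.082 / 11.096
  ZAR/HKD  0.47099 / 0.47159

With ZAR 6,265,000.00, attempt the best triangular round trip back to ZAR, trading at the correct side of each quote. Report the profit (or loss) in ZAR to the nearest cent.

Net profit: ZAR 122,112.93

Best loop ZAR → NZD → HKD → ZAR:
ZAR 6,265,000.00 ÷ 11.096 (buy NZD at ask) = NZD 564,617.88
NZD 564,617.88 ÷ 0.18745 (buy HKD at ask) = HKD 3,012,098.59
HKD 3,012,098.59 ÷ 0.47159 (buy ZAR at ask) = ZAR 6,387,112.93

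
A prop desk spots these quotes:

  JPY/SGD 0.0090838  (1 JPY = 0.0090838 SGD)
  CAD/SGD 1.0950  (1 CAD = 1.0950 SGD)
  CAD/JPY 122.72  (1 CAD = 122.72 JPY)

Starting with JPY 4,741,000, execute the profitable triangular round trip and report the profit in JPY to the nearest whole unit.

Profit: JPY 85,572

Profitable loop is JPY → SGD → CAD → JPY:
JPY 4,741,000 × 0.0090838 = SGD 43,066.30
SGD 43,066.30 ÷ 1.0950 = CAD 39,329.95
CAD 39,329.95 × 122.72 = JPY 4,826,572
Profit = JPY 4,826,572 − JPY 4,741,000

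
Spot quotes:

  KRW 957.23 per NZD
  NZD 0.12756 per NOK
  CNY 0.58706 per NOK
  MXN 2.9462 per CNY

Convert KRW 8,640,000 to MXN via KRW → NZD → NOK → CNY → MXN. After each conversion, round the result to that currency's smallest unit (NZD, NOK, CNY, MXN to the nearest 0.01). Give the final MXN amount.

KRW 8,640,000 ÷ 957.23 = NZD 9,026.04
NZD 9,026.04 ÷ 0.12756 = NOK 70,759.17
NOK 70,759.17 × 0.58706 = CNY 41,539.88
CNY 41,539.88 × 2.9462 = MXN 122,384.79

MXN 122,384.79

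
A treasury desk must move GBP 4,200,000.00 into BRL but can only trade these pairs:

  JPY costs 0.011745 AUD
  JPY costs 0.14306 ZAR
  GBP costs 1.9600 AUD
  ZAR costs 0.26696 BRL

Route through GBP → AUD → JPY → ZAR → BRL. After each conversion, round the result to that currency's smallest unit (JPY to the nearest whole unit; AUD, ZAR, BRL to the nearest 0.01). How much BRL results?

BRL 26,768,051.23

GBP 4,200,000.00 × 1.9600 = AUD 8,232,000.00
AUD 8,232,000.00 ÷ 0.011745 = JPY 700,893,997
JPY 700,893,997 × 0.14306 = ZAR 100,269,895.21
ZAR 100,269,895.21 × 0.26696 = BRL 26,768,051.23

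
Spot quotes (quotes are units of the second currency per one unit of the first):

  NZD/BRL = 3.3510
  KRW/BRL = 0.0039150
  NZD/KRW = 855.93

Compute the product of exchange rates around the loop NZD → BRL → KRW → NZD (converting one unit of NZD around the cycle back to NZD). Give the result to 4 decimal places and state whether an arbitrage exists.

Around NZD → BRL → KRW → NZD: 1 × 3.3510 ÷ 0.0039150 ÷ 855.93 = 1.000010
Product ≈ 1 (deviation 0.001%, within rounding noise).

1.0000 (no arbitrage)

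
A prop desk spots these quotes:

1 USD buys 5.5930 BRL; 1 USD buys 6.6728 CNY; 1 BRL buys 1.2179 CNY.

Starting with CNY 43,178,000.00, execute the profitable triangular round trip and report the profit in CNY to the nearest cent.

Profit: CNY 898,881.87

Profitable loop is CNY → USD → BRL → CNY:
CNY 43,178,000.00 ÷ 6.6728 = USD 6,470,746.91
USD 6,470,746.91 × 5.5930 = BRL 36,190,887.48
BRL 36,190,887.48 × 1.2179 = CNY 44,076,881.87
Profit = CNY 44,076,881.87 − CNY 43,178,000.00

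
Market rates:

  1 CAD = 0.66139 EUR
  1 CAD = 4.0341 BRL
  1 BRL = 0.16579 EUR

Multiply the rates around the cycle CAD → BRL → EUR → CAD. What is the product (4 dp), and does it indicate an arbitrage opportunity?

Around CAD → BRL → EUR → CAD: 1 × 4.0341 × 0.16579 ÷ 0.66139 = 1.011224
Product > 1; profitable direction is CAD → BRL → EUR → CAD.

1.0112 (arbitrage exists)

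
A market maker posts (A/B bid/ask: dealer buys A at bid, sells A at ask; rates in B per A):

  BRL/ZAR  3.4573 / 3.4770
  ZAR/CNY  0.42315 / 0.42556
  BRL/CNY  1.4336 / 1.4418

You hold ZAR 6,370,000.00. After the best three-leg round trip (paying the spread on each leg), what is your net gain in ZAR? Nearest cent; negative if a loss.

Best loop ZAR → CNY → BRL → ZAR:
ZAR 6,370,000.00 × 0.42315 (sell ZAR at bid) = CNY 2,695,465.50
CNY 2,695,465.50 ÷ 1.4418 (buy BRL at ask) = BRL 1,869,514.15
BRL 1,869,514.15 × 3.4573 (sell BRL at bid) = ZAR 6,463,471.27

Net profit: ZAR 93,471.27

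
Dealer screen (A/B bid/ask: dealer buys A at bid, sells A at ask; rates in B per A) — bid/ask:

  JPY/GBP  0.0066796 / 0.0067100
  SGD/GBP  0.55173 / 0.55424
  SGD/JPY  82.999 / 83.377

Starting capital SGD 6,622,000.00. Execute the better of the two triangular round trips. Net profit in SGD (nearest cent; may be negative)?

Net profit: SGD 1,913.10

Best loop SGD → JPY → GBP → SGD:
SGD 6,622,000.00 × 82.999 (sell SGD at bid) = JPY 549,619,378
JPY 549,619,378 × 0.0066796 (sell JPY at bid) = GBP 3,671,237.60
GBP 3,671,237.60 ÷ 0.55424 (buy SGD at ask) = SGD 6,623,913.10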